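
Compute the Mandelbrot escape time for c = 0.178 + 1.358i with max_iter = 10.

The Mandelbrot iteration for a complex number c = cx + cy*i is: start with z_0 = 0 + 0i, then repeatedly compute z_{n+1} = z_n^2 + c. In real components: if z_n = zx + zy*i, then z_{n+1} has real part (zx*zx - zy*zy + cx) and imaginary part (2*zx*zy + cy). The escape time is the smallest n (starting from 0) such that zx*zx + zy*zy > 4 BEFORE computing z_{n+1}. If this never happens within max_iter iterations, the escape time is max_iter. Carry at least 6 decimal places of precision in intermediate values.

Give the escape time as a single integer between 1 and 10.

Answer: 2

Derivation:
z_0 = 0 + 0i, c = 0.1780 + 1.3580i
Iter 1: z = 0.1780 + 1.3580i, |z|^2 = 1.8758
Iter 2: z = -1.6345 + 1.8414i, |z|^2 = 6.0625
Escaped at iteration 2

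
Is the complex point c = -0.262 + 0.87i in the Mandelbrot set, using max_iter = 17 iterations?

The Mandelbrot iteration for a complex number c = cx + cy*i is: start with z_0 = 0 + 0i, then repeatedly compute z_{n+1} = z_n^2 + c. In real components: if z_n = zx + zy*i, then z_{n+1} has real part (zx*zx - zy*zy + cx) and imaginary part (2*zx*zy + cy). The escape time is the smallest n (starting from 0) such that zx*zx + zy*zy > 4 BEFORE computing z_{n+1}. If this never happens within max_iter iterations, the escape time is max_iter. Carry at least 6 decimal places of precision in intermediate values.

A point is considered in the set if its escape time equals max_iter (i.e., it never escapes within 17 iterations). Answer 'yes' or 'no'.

z_0 = 0 + 0i, c = -0.2620 + 0.8700i
Iter 1: z = -0.2620 + 0.8700i, |z|^2 = 0.8255
Iter 2: z = -0.9503 + 0.4141i, |z|^2 = 1.0745
Iter 3: z = 0.4695 + 0.0830i, |z|^2 = 0.2273
Iter 4: z = -0.0485 + 0.9479i, |z|^2 = 0.9009
Iter 5: z = -1.1582 + 0.7781i, |z|^2 = 1.9468
Iter 6: z = 0.4739 + -0.9324i, |z|^2 = 1.0939
Iter 7: z = -0.9068 + -0.0136i, |z|^2 = 0.8225
Iter 8: z = 0.5602 + 0.8947i, |z|^2 = 1.1143
Iter 9: z = -0.7488 + 1.8724i, |z|^2 = 4.0665
Escaped at iteration 9

Answer: no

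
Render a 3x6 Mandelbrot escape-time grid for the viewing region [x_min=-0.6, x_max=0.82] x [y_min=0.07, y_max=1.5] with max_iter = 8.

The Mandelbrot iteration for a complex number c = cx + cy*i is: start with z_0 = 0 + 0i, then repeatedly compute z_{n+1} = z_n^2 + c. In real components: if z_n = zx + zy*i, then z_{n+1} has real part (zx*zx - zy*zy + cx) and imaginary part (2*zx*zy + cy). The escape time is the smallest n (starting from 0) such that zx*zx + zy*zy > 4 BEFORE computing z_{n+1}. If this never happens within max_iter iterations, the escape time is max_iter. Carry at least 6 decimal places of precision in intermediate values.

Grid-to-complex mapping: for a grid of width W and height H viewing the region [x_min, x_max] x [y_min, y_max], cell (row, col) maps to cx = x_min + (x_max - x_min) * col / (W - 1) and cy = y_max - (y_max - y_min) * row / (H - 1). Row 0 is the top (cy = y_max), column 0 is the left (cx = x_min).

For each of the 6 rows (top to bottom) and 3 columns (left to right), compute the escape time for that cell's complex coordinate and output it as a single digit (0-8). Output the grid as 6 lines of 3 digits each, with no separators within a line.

Answer: 222
322
452
882
883
883

Derivation:
(row=0, col=0): c = -0.6000 + 1.5000i → escape time 2
(row=0, col=1): c = 0.1100 + 1.5000i → escape time 2
(row=0, col=2): c = 0.8200 + 1.5000i → escape time 2
(row=1, col=0): c = -0.6000 + 1.2140i → escape time 3
(row=1, col=1): c = 0.1100 + 1.2140i → escape time 2
(row=1, col=2): c = 0.8200 + 1.2140i → escape time 2
(row=2, col=0): c = -0.6000 + 0.9280i → escape time 4
(row=2, col=1): c = 0.1100 + 0.9280i → escape time 5
(row=2, col=2): c = 0.8200 + 0.9280i → escape time 2
(row=3, col=0): c = -0.6000 + 0.6420i → escape time 8
(row=3, col=1): c = 0.1100 + 0.6420i → escape time 8
(row=3, col=2): c = 0.8200 + 0.6420i → escape time 2
(row=4, col=0): c = -0.6000 + 0.3560i → escape time 8
(row=4, col=1): c = 0.1100 + 0.3560i → escape time 8
(row=4, col=2): c = 0.8200 + 0.3560i → escape time 3
(row=5, col=0): c = -0.6000 + 0.0700i → escape time 8
(row=5, col=1): c = 0.1100 + 0.0700i → escape time 8
(row=5, col=2): c = 0.8200 + 0.0700i → escape time 3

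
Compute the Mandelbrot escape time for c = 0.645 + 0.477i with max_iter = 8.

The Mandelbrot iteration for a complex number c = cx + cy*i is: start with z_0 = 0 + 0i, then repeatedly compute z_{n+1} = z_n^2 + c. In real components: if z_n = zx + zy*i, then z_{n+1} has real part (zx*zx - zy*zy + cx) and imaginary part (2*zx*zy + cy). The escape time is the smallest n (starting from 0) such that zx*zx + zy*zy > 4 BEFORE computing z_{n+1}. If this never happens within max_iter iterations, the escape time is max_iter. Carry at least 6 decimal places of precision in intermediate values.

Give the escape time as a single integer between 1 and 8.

z_0 = 0 + 0i, c = 0.6450 + 0.4770i
Iter 1: z = 0.6450 + 0.4770i, |z|^2 = 0.6436
Iter 2: z = 0.8335 + 1.0923i, |z|^2 = 1.8879
Iter 3: z = 0.1465 + 2.2979i, |z|^2 = 5.3018
Escaped at iteration 3

Answer: 3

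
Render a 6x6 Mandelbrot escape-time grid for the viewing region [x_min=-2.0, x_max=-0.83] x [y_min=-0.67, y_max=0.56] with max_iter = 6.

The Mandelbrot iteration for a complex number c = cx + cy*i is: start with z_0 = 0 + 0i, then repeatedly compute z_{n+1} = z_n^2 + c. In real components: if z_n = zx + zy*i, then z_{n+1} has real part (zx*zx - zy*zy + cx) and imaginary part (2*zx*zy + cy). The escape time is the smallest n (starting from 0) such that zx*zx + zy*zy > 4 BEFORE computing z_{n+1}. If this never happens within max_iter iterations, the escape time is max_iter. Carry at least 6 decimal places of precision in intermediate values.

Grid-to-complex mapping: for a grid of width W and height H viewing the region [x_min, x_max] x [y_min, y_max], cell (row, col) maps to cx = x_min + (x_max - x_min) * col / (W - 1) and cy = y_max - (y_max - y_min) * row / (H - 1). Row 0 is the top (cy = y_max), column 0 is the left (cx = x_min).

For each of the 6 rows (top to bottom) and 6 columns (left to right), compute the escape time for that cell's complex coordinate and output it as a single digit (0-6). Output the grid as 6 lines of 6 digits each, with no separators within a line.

(row=0, col=0): c = -2.0000 + 0.5600i → escape time 1
(row=0, col=1): c = -1.7660 + 0.5600i → escape time 3
(row=0, col=2): c = -1.5320 + 0.5600i → escape time 3
(row=0, col=3): c = -1.2980 + 0.5600i → escape time 3
(row=0, col=4): c = -1.0640 + 0.5600i → escape time 5
(row=0, col=5): c = -0.8300 + 0.5600i → escape time 5
(row=1, col=0): c = -2.0000 + 0.3140i → escape time 1
(row=1, col=1): c = -1.7660 + 0.3140i → escape time 4
(row=1, col=2): c = -1.5320 + 0.3140i → escape time 4
(row=1, col=3): c = -1.2980 + 0.3140i → escape time 6
(row=1, col=4): c = -1.0640 + 0.3140i → escape time 6
(row=1, col=5): c = -0.8300 + 0.3140i → escape time 6
(row=2, col=0): c = -2.0000 + 0.0680i → escape time 1
(row=2, col=1): c = -1.7660 + 0.0680i → escape time 6
(row=2, col=2): c = -1.5320 + 0.0680i → escape time 6
(row=2, col=3): c = -1.2980 + 0.0680i → escape time 6
(row=2, col=4): c = -1.0640 + 0.0680i → escape time 6
(row=2, col=5): c = -0.8300 + 0.0680i → escape time 6
(row=3, col=0): c = -2.0000 + -0.1780i → escape time 1
(row=3, col=1): c = -1.7660 + -0.1780i → escape time 4
(row=3, col=2): c = -1.5320 + -0.1780i → escape time 5
(row=3, col=3): c = -1.2980 + -0.1780i → escape time 6
(row=3, col=4): c = -1.0640 + -0.1780i → escape time 6
(row=3, col=5): c = -0.8300 + -0.1780i → escape time 6
(row=4, col=0): c = -2.0000 + -0.4240i → escape time 1
(row=4, col=1): c = -1.7660 + -0.4240i → escape time 3
(row=4, col=2): c = -1.5320 + -0.4240i → escape time 3
(row=4, col=3): c = -1.2980 + -0.4240i → escape time 6
(row=4, col=4): c = -1.0640 + -0.4240i → escape time 6
(row=4, col=5): c = -0.8300 + -0.4240i → escape time 6
(row=5, col=0): c = -2.0000 + -0.6700i → escape time 1
(row=5, col=1): c = -1.7660 + -0.6700i → escape time 3
(row=5, col=2): c = -1.5320 + -0.6700i → escape time 3
(row=5, col=3): c = -1.2980 + -0.6700i → escape time 3
(row=5, col=4): c = -1.0640 + -0.6700i → escape time 4
(row=5, col=5): c = -0.8300 + -0.6700i → escape time 4

Answer: 133355
144666
166666
145666
133666
133344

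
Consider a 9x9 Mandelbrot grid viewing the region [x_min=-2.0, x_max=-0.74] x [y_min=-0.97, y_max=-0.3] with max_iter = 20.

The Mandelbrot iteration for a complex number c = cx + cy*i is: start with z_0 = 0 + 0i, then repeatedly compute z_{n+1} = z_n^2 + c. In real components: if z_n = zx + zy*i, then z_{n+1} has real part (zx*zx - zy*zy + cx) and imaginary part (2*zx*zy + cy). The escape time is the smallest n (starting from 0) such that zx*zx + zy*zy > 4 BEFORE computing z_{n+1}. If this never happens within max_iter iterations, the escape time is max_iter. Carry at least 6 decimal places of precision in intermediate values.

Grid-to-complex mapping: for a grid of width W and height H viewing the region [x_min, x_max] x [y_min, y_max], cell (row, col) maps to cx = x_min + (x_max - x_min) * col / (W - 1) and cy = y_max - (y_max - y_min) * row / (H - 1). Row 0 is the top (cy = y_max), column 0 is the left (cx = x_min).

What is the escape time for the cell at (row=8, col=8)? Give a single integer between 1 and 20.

Answer: 3

Derivation:
z_0 = 0 + 0i, c = -0.7400 + -0.9700i
Iter 1: z = -0.7400 + -0.9700i, |z|^2 = 1.4885
Iter 2: z = -1.1333 + 0.4656i, |z|^2 = 1.5012
Iter 3: z = 0.3276 + -2.0253i, |z|^2 = 4.2093
Escaped at iteration 3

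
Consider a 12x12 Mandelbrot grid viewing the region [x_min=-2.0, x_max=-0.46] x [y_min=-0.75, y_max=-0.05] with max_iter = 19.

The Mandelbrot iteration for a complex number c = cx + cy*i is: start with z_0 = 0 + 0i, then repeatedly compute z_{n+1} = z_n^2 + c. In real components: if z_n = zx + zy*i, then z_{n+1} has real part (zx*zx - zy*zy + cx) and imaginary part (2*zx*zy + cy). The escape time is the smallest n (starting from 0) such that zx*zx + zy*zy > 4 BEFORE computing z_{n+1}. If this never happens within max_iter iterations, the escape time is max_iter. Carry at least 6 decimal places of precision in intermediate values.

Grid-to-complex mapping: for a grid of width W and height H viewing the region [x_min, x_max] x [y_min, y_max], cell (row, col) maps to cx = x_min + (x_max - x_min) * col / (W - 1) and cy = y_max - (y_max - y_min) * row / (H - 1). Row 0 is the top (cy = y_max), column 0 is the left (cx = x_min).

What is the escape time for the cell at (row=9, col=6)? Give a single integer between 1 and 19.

z_0 = 0 + 0i, c = -1.1600 + -0.6227i
Iter 1: z = -1.1600 + -0.6227i, |z|^2 = 1.7334
Iter 2: z = -0.2022 + 0.8220i, |z|^2 = 0.7166
Iter 3: z = -1.7948 + -0.9551i, |z|^2 = 4.1336
Escaped at iteration 3

Answer: 3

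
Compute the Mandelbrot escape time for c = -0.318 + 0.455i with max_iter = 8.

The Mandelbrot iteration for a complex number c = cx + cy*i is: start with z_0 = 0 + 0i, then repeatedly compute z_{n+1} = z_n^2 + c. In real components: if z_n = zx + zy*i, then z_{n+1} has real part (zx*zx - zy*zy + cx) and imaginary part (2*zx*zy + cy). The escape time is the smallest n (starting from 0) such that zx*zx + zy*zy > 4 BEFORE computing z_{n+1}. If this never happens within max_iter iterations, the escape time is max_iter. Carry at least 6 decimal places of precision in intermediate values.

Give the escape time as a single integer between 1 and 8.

Answer: 8

Derivation:
z_0 = 0 + 0i, c = -0.3180 + 0.4550i
Iter 1: z = -0.3180 + 0.4550i, |z|^2 = 0.3081
Iter 2: z = -0.4239 + 0.1656i, |z|^2 = 0.2071
Iter 3: z = -0.1657 + 0.3146i, |z|^2 = 0.1264
Iter 4: z = -0.3895 + 0.3507i, |z|^2 = 0.2747
Iter 5: z = -0.2893 + 0.1818i, |z|^2 = 0.1167
Iter 6: z = -0.2674 + 0.3498i, |z|^2 = 0.1938
Iter 7: z = -0.3689 + 0.2680i, |z|^2 = 0.2079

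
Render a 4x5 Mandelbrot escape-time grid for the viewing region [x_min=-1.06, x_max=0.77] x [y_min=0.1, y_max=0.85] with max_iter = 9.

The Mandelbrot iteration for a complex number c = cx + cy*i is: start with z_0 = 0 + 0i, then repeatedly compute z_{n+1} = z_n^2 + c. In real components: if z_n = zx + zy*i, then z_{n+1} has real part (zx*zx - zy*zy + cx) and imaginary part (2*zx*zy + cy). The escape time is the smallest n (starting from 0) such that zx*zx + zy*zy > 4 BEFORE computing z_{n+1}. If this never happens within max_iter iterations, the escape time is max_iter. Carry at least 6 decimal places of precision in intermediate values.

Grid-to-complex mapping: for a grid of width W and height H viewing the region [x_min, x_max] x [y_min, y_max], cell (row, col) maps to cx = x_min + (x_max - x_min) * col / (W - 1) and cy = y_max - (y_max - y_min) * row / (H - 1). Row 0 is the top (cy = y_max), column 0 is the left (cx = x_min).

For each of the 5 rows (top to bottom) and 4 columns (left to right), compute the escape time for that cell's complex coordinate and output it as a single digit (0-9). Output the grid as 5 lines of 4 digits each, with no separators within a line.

(row=0, col=0): c = -1.0600 + 0.8500i → escape time 3
(row=0, col=1): c = -0.4500 + 0.8500i → escape time 5
(row=0, col=2): c = 0.1600 + 0.8500i → escape time 5
(row=0, col=3): c = 0.7700 + 0.8500i → escape time 2
(row=1, col=0): c = -1.0600 + 0.6625i → escape time 4
(row=1, col=1): c = -0.4500 + 0.6625i → escape time 9
(row=1, col=2): c = 0.1600 + 0.6625i → escape time 9
(row=1, col=3): c = 0.7700 + 0.6625i → escape time 3
(row=2, col=0): c = -1.0600 + 0.4750i → escape time 5
(row=2, col=1): c = -0.4500 + 0.4750i → escape time 9
(row=2, col=2): c = 0.1600 + 0.4750i → escape time 9
(row=2, col=3): c = 0.7700 + 0.4750i → escape time 3
(row=3, col=0): c = -1.0600 + 0.2875i → escape time 9
(row=3, col=1): c = -0.4500 + 0.2875i → escape time 9
(row=3, col=2): c = 0.1600 + 0.2875i → escape time 9
(row=3, col=3): c = 0.7700 + 0.2875i → escape time 3
(row=4, col=0): c = -1.0600 + 0.1000i → escape time 9
(row=4, col=1): c = -0.4500 + 0.1000i → escape time 9
(row=4, col=2): c = 0.1600 + 0.1000i → escape time 9
(row=4, col=3): c = 0.7700 + 0.1000i → escape time 3

Answer: 3552
4993
5993
9993
9993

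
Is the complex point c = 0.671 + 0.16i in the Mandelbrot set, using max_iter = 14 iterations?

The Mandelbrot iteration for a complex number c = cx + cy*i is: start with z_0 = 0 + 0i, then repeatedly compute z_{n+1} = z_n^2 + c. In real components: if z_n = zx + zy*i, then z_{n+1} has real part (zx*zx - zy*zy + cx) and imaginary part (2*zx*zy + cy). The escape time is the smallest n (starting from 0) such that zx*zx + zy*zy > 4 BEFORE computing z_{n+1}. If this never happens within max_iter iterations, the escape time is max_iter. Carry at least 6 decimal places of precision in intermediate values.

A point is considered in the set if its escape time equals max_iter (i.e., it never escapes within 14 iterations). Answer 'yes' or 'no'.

Answer: no

Derivation:
z_0 = 0 + 0i, c = 0.6710 + 0.1600i
Iter 1: z = 0.6710 + 0.1600i, |z|^2 = 0.4758
Iter 2: z = 1.0956 + 0.3747i, |z|^2 = 1.3408
Iter 3: z = 1.7310 + 0.9811i, |z|^2 = 3.9590
Iter 4: z = 2.7048 + 3.5567i, |z|^2 = 19.9658
Escaped at iteration 4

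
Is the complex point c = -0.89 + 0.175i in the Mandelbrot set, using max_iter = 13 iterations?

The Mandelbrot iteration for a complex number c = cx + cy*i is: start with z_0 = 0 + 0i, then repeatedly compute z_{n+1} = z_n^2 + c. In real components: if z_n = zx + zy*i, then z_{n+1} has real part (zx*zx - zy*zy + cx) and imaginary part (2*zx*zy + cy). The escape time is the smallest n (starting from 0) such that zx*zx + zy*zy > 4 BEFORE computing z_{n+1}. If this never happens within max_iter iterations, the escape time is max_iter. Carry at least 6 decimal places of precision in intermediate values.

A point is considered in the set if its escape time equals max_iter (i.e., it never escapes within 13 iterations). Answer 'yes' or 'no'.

Answer: yes

Derivation:
z_0 = 0 + 0i, c = -0.8900 + 0.1750i
Iter 1: z = -0.8900 + 0.1750i, |z|^2 = 0.8227
Iter 2: z = -0.1285 + -0.1365i, |z|^2 = 0.0352
Iter 3: z = -0.8921 + 0.2101i, |z|^2 = 0.8400
Iter 4: z = -0.1383 + -0.1998i, |z|^2 = 0.0591
Iter 5: z = -0.9108 + 0.2303i, |z|^2 = 0.8826
Iter 6: z = -0.1134 + -0.2445i, |z|^2 = 0.0726
Iter 7: z = -0.9369 + 0.2305i, |z|^2 = 0.9309
Iter 8: z = -0.0653 + -0.2568i, |z|^2 = 0.0702
Iter 9: z = -0.9517 + 0.2086i, |z|^2 = 0.9492
Iter 10: z = -0.0278 + -0.2220i, |z|^2 = 0.0500
Iter 11: z = -0.9385 + 0.1873i, |z|^2 = 0.9159
Iter 12: z = -0.0443 + -0.1766i, |z|^2 = 0.0332
Did not escape in 13 iterations → in set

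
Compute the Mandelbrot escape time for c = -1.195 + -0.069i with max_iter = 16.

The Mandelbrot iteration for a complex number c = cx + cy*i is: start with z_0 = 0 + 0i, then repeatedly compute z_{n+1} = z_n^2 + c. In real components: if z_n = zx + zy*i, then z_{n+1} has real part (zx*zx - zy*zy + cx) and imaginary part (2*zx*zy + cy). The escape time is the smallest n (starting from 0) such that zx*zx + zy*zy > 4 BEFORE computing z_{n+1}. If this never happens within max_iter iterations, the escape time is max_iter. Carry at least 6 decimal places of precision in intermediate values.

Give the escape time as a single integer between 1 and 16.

Answer: 16

Derivation:
z_0 = 0 + 0i, c = -1.1950 + -0.0690i
Iter 1: z = -1.1950 + -0.0690i, |z|^2 = 1.4328
Iter 2: z = 0.2283 + 0.0959i, |z|^2 = 0.0613
Iter 3: z = -1.1521 + -0.0252i, |z|^2 = 1.3280
Iter 4: z = 0.1317 + -0.0109i, |z|^2 = 0.0175
Iter 5: z = -1.1778 + -0.0719i, |z|^2 = 1.3923
Iter 6: z = 0.1870 + 0.1003i, |z|^2 = 0.0450
Iter 7: z = -1.1701 + -0.0315i, |z|^2 = 1.3701
Iter 8: z = 0.1731 + 0.0047i, |z|^2 = 0.0300
Iter 9: z = -1.1651 + -0.0674i, |z|^2 = 1.3619
Iter 10: z = 0.1578 + 0.0880i, |z|^2 = 0.0326
Iter 11: z = -1.1778 + -0.0412i, |z|^2 = 1.3890
Iter 12: z = 0.1906 + 0.0281i, |z|^2 = 0.0371
Iter 13: z = -1.1595 + -0.0583i, |z|^2 = 1.3477
Iter 14: z = 0.1459 + 0.0661i, |z|^2 = 0.0257
Iter 15: z = -1.1781 + -0.0497i, |z|^2 = 1.3903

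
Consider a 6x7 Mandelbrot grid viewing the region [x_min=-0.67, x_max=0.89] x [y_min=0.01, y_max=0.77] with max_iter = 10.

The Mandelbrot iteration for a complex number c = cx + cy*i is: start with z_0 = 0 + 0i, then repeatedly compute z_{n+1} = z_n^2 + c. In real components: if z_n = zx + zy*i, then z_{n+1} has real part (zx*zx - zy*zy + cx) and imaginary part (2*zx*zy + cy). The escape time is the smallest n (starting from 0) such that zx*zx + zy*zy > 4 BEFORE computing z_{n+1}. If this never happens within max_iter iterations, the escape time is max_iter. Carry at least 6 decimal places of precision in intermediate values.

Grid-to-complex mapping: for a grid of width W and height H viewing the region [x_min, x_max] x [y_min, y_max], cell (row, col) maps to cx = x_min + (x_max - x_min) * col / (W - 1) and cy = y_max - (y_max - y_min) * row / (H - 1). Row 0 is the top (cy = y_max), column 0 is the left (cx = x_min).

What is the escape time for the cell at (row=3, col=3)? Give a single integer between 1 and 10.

Answer: 10

Derivation:
z_0 = 0 + 0i, c = 0.2660 + 0.3900i
Iter 1: z = 0.2660 + 0.3900i, |z|^2 = 0.2229
Iter 2: z = 0.1847 + 0.5975i, |z|^2 = 0.3911
Iter 3: z = -0.0569 + 0.6107i, |z|^2 = 0.3761
Iter 4: z = -0.1037 + 0.3205i, |z|^2 = 0.1135
Iter 5: z = 0.1740 + 0.3235i, |z|^2 = 0.1350
Iter 6: z = 0.1916 + 0.5026i, |z|^2 = 0.2893
Iter 7: z = 0.0501 + 0.5826i, |z|^2 = 0.3419
Iter 8: z = -0.0709 + 0.4484i, |z|^2 = 0.2061
Iter 9: z = 0.0700 + 0.3264i, |z|^2 = 0.1114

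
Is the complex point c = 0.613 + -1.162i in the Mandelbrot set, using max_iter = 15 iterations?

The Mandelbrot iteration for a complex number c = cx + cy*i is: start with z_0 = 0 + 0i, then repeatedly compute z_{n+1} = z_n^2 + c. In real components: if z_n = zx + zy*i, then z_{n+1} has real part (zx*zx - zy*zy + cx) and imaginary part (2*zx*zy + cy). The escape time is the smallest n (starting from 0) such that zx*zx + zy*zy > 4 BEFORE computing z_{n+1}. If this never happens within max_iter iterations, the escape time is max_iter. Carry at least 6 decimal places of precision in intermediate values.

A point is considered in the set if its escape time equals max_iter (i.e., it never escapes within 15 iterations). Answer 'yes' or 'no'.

z_0 = 0 + 0i, c = 0.6130 + -1.1620i
Iter 1: z = 0.6130 + -1.1620i, |z|^2 = 1.7260
Iter 2: z = -0.3615 + -2.5866i, |z|^2 = 6.8212
Escaped at iteration 2

Answer: no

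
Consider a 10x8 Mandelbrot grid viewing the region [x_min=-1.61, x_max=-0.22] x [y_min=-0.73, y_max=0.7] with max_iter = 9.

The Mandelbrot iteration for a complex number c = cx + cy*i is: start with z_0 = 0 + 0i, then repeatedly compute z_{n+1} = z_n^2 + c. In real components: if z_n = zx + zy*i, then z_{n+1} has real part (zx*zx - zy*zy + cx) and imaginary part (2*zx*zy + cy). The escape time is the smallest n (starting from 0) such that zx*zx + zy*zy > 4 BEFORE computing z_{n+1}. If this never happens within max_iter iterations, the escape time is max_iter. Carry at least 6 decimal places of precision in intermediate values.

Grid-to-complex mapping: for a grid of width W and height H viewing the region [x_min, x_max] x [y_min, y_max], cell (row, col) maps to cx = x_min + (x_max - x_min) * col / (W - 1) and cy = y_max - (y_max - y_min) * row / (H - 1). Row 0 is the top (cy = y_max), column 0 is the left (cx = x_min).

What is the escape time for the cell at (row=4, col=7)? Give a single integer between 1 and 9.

z_0 = 0 + 0i, c = -0.5289 + -0.1171i
Iter 1: z = -0.5289 + -0.1171i, |z|^2 = 0.2934
Iter 2: z = -0.2629 + 0.0068i, |z|^2 = 0.0692
Iter 3: z = -0.4598 + -0.1207i, |z|^2 = 0.2260
Iter 4: z = -0.3320 + -0.0061i, |z|^2 = 0.1103
Iter 5: z = -0.4187 + -0.1131i, |z|^2 = 0.1881
Iter 6: z = -0.3664 + -0.0225i, |z|^2 = 0.1347
Iter 7: z = -0.3952 + -0.1007i, |z|^2 = 0.1663
Iter 8: z = -0.3829 + -0.0376i, |z|^2 = 0.1480

Answer: 9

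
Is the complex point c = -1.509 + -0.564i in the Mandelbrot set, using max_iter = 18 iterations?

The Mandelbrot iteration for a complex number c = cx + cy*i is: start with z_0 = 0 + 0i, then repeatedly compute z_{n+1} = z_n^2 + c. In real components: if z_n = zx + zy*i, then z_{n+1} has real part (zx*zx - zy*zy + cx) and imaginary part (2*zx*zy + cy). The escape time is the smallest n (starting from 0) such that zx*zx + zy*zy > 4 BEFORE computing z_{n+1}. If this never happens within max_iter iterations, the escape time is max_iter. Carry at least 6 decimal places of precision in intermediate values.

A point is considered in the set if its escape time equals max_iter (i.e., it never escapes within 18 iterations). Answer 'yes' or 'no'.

Answer: no

Derivation:
z_0 = 0 + 0i, c = -1.5090 + -0.5640i
Iter 1: z = -1.5090 + -0.5640i, |z|^2 = 2.5952
Iter 2: z = 0.4500 + 1.1382i, |z|^2 = 1.4979
Iter 3: z = -2.6019 + 0.4603i, |z|^2 = 6.9818
Escaped at iteration 3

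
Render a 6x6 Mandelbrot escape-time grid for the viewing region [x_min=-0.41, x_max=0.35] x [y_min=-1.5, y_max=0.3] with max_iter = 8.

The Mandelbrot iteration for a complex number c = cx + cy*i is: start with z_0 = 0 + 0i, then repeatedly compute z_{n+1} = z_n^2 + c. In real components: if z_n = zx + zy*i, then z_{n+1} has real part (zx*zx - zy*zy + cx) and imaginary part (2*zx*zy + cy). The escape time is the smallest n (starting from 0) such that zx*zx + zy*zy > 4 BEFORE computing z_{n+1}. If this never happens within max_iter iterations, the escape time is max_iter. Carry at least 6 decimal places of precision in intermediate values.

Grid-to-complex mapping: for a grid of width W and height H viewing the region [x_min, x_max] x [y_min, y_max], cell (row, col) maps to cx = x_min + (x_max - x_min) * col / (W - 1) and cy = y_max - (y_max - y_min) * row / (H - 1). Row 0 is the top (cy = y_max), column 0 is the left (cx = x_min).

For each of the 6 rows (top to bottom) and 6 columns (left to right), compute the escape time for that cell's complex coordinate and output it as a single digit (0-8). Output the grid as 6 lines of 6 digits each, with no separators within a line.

Answer: 888888
888888
888888
688854
445432
222222

Derivation:
(row=0, col=0): c = -0.4100 + 0.3000i → escape time 8
(row=0, col=1): c = -0.2580 + 0.3000i → escape time 8
(row=0, col=2): c = -0.1060 + 0.3000i → escape time 8
(row=0, col=3): c = 0.0460 + 0.3000i → escape time 8
(row=0, col=4): c = 0.1980 + 0.3000i → escape time 8
(row=0, col=5): c = 0.3500 + 0.3000i → escape time 8
(row=1, col=0): c = -0.4100 + -0.0600i → escape time 8
(row=1, col=1): c = -0.2580 + -0.0600i → escape time 8
(row=1, col=2): c = -0.1060 + -0.0600i → escape time 8
(row=1, col=3): c = 0.0460 + -0.0600i → escape time 8
(row=1, col=4): c = 0.1980 + -0.0600i → escape time 8
(row=1, col=5): c = 0.3500 + -0.0600i → escape time 8
(row=2, col=0): c = -0.4100 + -0.4200i → escape time 8
(row=2, col=1): c = -0.2580 + -0.4200i → escape time 8
(row=2, col=2): c = -0.1060 + -0.4200i → escape time 8
(row=2, col=3): c = 0.0460 + -0.4200i → escape time 8
(row=2, col=4): c = 0.1980 + -0.4200i → escape time 8
(row=2, col=5): c = 0.3500 + -0.4200i → escape time 8
(row=3, col=0): c = -0.4100 + -0.7800i → escape time 6
(row=3, col=1): c = -0.2580 + -0.7800i → escape time 8
(row=3, col=2): c = -0.1060 + -0.7800i → escape time 8
(row=3, col=3): c = 0.0460 + -0.7800i → escape time 8
(row=3, col=4): c = 0.1980 + -0.7800i → escape time 5
(row=3, col=5): c = 0.3500 + -0.7800i → escape time 4
(row=4, col=0): c = -0.4100 + -1.1400i → escape time 4
(row=4, col=1): c = -0.2580 + -1.1400i → escape time 4
(row=4, col=2): c = -0.1060 + -1.1400i → escape time 5
(row=4, col=3): c = 0.0460 + -1.1400i → escape time 4
(row=4, col=4): c = 0.1980 + -1.1400i → escape time 3
(row=4, col=5): c = 0.3500 + -1.1400i → escape time 2
(row=5, col=0): c = -0.4100 + -1.5000i → escape time 2
(row=5, col=1): c = -0.2580 + -1.5000i → escape time 2
(row=5, col=2): c = -0.1060 + -1.5000i → escape time 2
(row=5, col=3): c = 0.0460 + -1.5000i → escape time 2
(row=5, col=4): c = 0.1980 + -1.5000i → escape time 2
(row=5, col=5): c = 0.3500 + -1.5000i → escape time 2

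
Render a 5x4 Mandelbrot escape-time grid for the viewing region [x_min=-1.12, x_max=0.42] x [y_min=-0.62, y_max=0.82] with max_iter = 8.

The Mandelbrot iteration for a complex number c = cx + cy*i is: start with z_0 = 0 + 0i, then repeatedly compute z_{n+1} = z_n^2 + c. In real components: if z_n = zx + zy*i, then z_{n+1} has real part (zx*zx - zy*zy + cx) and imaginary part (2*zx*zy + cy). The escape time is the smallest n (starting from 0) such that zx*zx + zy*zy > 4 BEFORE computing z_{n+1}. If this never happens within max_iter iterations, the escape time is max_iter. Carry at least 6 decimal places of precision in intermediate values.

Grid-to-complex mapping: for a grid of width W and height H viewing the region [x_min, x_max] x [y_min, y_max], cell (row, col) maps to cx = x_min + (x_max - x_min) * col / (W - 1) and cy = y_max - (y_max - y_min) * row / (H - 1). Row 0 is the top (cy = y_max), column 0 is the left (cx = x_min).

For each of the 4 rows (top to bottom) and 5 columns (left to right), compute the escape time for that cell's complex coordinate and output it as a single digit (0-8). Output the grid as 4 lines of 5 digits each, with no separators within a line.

(row=0, col=0): c = -1.1200 + 0.8200i → escape time 3
(row=0, col=1): c = -0.7350 + 0.8200i → escape time 4
(row=0, col=2): c = -0.3500 + 0.8200i → escape time 7
(row=0, col=3): c = 0.0350 + 0.8200i → escape time 8
(row=0, col=4): c = 0.4200 + 0.8200i → escape time 4
(row=1, col=0): c = -1.1200 + 0.3400i → escape time 8
(row=1, col=1): c = -0.7350 + 0.3400i → escape time 8
(row=1, col=2): c = -0.3500 + 0.3400i → escape time 8
(row=1, col=3): c = 0.0350 + 0.3400i → escape time 8
(row=1, col=4): c = 0.4200 + 0.3400i → escape time 8
(row=2, col=0): c = -1.1200 + -0.1400i → escape time 8
(row=2, col=1): c = -0.7350 + -0.1400i → escape time 8
(row=2, col=2): c = -0.3500 + -0.1400i → escape time 8
(row=2, col=3): c = 0.0350 + -0.1400i → escape time 8
(row=2, col=4): c = 0.4200 + -0.1400i → escape time 8
(row=3, col=0): c = -1.1200 + -0.6200i → escape time 4
(row=3, col=1): c = -0.7350 + -0.6200i → escape time 6
(row=3, col=2): c = -0.3500 + -0.6200i → escape time 8
(row=3, col=3): c = 0.0350 + -0.6200i → escape time 8
(row=3, col=4): c = 0.4200 + -0.6200i → escape time 8

Answer: 34784
88888
88888
46888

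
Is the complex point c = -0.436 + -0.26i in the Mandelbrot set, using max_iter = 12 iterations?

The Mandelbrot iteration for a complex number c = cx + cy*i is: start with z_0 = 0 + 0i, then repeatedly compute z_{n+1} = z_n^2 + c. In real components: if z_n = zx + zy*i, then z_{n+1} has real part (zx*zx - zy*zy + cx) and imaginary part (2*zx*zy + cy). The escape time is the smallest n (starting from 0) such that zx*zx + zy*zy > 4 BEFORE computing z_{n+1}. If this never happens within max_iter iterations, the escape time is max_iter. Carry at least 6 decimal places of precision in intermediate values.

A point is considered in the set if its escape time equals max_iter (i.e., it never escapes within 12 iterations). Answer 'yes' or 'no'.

Answer: yes

Derivation:
z_0 = 0 + 0i, c = -0.4360 + -0.2600i
Iter 1: z = -0.4360 + -0.2600i, |z|^2 = 0.2577
Iter 2: z = -0.3135 + -0.0333i, |z|^2 = 0.0994
Iter 3: z = -0.3388 + -0.2391i, |z|^2 = 0.1720
Iter 4: z = -0.3784 + -0.0980i, |z|^2 = 0.1528
Iter 5: z = -0.3024 + -0.1859i, |z|^2 = 0.1260
Iter 6: z = -0.3791 + -0.1476i, |z|^2 = 0.1655
Iter 7: z = -0.3141 + -0.1481i, |z|^2 = 0.1206
Iter 8: z = -0.3593 + -0.1670i, |z|^2 = 0.1570
Iter 9: z = -0.3348 + -0.1400i, |z|^2 = 0.1317
Iter 10: z = -0.3435 + -0.1662i, |z|^2 = 0.1456
Iter 11: z = -0.3456 + -0.1458i, |z|^2 = 0.1407
Did not escape in 12 iterations → in set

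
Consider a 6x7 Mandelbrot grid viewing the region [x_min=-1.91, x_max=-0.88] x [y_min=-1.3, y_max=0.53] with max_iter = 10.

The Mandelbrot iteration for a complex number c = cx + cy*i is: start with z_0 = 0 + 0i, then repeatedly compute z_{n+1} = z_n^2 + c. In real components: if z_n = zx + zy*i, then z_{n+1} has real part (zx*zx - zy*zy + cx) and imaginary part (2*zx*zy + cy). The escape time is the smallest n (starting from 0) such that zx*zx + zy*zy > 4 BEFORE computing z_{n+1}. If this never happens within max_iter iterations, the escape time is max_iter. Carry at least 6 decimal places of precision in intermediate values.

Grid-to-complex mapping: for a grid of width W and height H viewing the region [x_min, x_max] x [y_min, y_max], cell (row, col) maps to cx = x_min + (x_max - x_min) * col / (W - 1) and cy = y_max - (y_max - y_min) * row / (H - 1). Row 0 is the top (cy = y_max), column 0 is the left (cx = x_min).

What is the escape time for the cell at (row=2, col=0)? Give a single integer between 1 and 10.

z_0 = 0 + 0i, c = -1.9100 + -0.0800i
Iter 1: z = -1.9100 + -0.0800i, |z|^2 = 3.6545
Iter 2: z = 1.7317 + 0.2256i, |z|^2 = 3.0497
Iter 3: z = 1.0379 + 0.7013i, |z|^2 = 1.5691
Iter 4: z = -1.3247 + 1.3758i, |z|^2 = 3.6477
Iter 5: z = -2.0482 + -3.7250i, |z|^2 = 18.0710
Escaped at iteration 5

Answer: 5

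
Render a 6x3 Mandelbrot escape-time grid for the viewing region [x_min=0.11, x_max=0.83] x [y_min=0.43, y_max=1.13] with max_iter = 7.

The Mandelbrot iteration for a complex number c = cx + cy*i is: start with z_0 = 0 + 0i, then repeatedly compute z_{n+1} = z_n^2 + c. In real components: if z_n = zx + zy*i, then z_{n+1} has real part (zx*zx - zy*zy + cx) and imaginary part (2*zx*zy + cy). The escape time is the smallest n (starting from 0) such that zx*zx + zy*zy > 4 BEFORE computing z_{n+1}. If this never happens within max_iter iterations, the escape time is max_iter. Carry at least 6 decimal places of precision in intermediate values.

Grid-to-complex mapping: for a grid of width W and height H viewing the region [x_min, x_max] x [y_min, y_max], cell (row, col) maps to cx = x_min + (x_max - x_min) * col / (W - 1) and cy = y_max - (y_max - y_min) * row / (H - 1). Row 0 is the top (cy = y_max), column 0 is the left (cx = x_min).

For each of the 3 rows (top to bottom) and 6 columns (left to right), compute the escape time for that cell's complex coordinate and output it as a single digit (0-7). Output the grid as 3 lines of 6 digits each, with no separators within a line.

(row=0, col=0): c = 0.1100 + 1.1300i → escape time 3
(row=0, col=1): c = 0.2540 + 1.1300i → escape time 3
(row=0, col=2): c = 0.3980 + 1.1300i → escape time 2
(row=0, col=3): c = 0.5420 + 1.1300i → escape time 2
(row=0, col=4): c = 0.6860 + 1.1300i → escape time 2
(row=0, col=5): c = 0.8300 + 1.1300i → escape time 2
(row=1, col=0): c = 0.1100 + 0.7800i → escape time 6
(row=1, col=1): c = 0.2540 + 0.7800i → escape time 5
(row=1, col=2): c = 0.3980 + 0.7800i → escape time 4
(row=1, col=3): c = 0.5420 + 0.7800i → escape time 3
(row=1, col=4): c = 0.6860 + 0.7800i → escape time 3
(row=1, col=5): c = 0.8300 + 0.7800i → escape time 2
(row=2, col=0): c = 0.1100 + 0.4300i → escape time 7
(row=2, col=1): c = 0.2540 + 0.4300i → escape time 7
(row=2, col=2): c = 0.3980 + 0.4300i → escape time 7
(row=2, col=3): c = 0.5420 + 0.4300i → escape time 4
(row=2, col=4): c = 0.6860 + 0.4300i → escape time 3
(row=2, col=5): c = 0.8300 + 0.4300i → escape time 3

Answer: 332222
654332
777433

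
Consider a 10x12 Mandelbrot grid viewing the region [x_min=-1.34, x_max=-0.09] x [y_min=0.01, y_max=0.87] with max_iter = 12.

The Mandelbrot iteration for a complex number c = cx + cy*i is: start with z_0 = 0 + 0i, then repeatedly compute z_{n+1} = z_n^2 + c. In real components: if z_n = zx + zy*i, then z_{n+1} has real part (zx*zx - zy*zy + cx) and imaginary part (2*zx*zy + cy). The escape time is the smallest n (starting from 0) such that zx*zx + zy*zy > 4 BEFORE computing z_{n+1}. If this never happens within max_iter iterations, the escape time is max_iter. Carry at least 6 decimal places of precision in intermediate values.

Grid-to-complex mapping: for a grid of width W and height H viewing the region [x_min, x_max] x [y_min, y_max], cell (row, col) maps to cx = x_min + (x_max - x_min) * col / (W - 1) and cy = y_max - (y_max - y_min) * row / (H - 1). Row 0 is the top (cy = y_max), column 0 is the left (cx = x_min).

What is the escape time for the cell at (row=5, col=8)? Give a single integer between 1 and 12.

Answer: 12

Derivation:
z_0 = 0 + 0i, c = -0.2289 + 0.4791i
Iter 1: z = -0.2289 + 0.4791i, |z|^2 = 0.2819
Iter 2: z = -0.4060 + 0.2598i, |z|^2 = 0.2323
Iter 3: z = -0.1315 + 0.2681i, |z|^2 = 0.0892
Iter 4: z = -0.2835 + 0.4086i, |z|^2 = 0.2473
Iter 5: z = -0.3154 + 0.2474i, |z|^2 = 0.1607
Iter 6: z = -0.1906 + 0.3230i, |z|^2 = 0.1407
Iter 7: z = -0.2969 + 0.3560i, |z|^2 = 0.2148
Iter 8: z = -0.2675 + 0.2677i, |z|^2 = 0.1432
Iter 9: z = -0.2290 + 0.3359i, |z|^2 = 0.1653
Iter 10: z = -0.2892 + 0.3252i, |z|^2 = 0.1894
Iter 11: z = -0.2510 + 0.2909i, |z|^2 = 0.1477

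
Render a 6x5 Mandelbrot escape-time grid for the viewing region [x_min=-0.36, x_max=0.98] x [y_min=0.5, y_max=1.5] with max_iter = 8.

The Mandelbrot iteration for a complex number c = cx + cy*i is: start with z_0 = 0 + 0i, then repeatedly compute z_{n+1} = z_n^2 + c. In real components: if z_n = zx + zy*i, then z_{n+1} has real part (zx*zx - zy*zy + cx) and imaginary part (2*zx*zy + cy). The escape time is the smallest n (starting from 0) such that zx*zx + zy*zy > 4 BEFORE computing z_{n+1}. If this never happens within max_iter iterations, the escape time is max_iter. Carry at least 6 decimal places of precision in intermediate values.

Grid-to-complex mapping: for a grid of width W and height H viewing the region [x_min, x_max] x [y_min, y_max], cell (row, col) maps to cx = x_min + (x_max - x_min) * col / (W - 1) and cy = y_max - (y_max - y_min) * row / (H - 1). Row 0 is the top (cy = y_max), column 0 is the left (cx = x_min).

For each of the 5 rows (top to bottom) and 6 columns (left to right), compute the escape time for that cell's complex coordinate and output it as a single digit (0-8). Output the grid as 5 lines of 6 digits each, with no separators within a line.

Answer: 222222
332222
584322
786432
888632

Derivation:
(row=0, col=0): c = -0.3600 + 1.5000i → escape time 2
(row=0, col=1): c = -0.0920 + 1.5000i → escape time 2
(row=0, col=2): c = 0.1760 + 1.5000i → escape time 2
(row=0, col=3): c = 0.4440 + 1.5000i → escape time 2
(row=0, col=4): c = 0.7120 + 1.5000i → escape time 2
(row=0, col=5): c = 0.9800 + 1.5000i → escape time 2
(row=1, col=0): c = -0.3600 + 1.2500i → escape time 3
(row=1, col=1): c = -0.0920 + 1.2500i → escape time 3
(row=1, col=2): c = 0.1760 + 1.2500i → escape time 2
(row=1, col=3): c = 0.4440 + 1.2500i → escape time 2
(row=1, col=4): c = 0.7120 + 1.2500i → escape time 2
(row=1, col=5): c = 0.9800 + 1.2500i → escape time 2
(row=2, col=0): c = -0.3600 + 1.0000i → escape time 5
(row=2, col=1): c = -0.0920 + 1.0000i → escape time 8
(row=2, col=2): c = 0.1760 + 1.0000i → escape time 4
(row=2, col=3): c = 0.4440 + 1.0000i → escape time 3
(row=2, col=4): c = 0.7120 + 1.0000i → escape time 2
(row=2, col=5): c = 0.9800 + 1.0000i → escape time 2
(row=3, col=0): c = -0.3600 + 0.7500i → escape time 7
(row=3, col=1): c = -0.0920 + 0.7500i → escape time 8
(row=3, col=2): c = 0.1760 + 0.7500i → escape time 6
(row=3, col=3): c = 0.4440 + 0.7500i → escape time 4
(row=3, col=4): c = 0.7120 + 0.7500i → escape time 3
(row=3, col=5): c = 0.9800 + 0.7500i → escape time 2
(row=4, col=0): c = -0.3600 + 0.5000i → escape time 8
(row=4, col=1): c = -0.0920 + 0.5000i → escape time 8
(row=4, col=2): c = 0.1760 + 0.5000i → escape time 8
(row=4, col=3): c = 0.4440 + 0.5000i → escape time 6
(row=4, col=4): c = 0.7120 + 0.5000i → escape time 3
(row=4, col=5): c = 0.9800 + 0.5000i → escape time 2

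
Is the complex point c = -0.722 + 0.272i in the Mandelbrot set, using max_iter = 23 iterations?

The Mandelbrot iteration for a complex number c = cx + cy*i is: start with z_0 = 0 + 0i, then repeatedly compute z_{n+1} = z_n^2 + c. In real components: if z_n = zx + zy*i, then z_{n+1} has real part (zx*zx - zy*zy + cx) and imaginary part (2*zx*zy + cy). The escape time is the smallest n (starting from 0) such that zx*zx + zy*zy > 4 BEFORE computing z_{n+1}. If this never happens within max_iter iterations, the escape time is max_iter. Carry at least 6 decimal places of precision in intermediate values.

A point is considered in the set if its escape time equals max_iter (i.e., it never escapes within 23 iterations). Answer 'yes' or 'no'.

z_0 = 0 + 0i, c = -0.7220 + 0.2720i
Iter 1: z = -0.7220 + 0.2720i, |z|^2 = 0.5953
Iter 2: z = -0.2747 + -0.1208i, |z|^2 = 0.0900
Iter 3: z = -0.6611 + 0.3383i, |z|^2 = 0.5516
Iter 4: z = -0.3994 + -0.1754i, |z|^2 = 0.1903
Iter 5: z = -0.5932 + 0.4121i, |z|^2 = 0.5218
Iter 6: z = -0.5399 + -0.2169i, |z|^2 = 0.3385
Iter 7: z = -0.4776 + 0.5062i, |z|^2 = 0.4844
Iter 8: z = -0.7502 + -0.2116i, |z|^2 = 0.6076
Iter 9: z = -0.2040 + 0.5894i, |z|^2 = 0.3890
Iter 10: z = -1.0278 + 0.0316i, |z|^2 = 1.0574
Iter 11: z = 0.3334 + 0.2071i, |z|^2 = 0.1541
Iter 12: z = -0.6537 + 0.4101i, |z|^2 = 0.5956
Iter 13: z = -0.4628 + -0.2642i, |z|^2 = 0.2840
Iter 14: z = -0.5776 + 0.5166i, |z|^2 = 0.6005
Iter 15: z = -0.6552 + -0.3247i, |z|^2 = 0.5348
Iter 16: z = -0.3982 + 0.6976i, |z|^2 = 0.6451
Iter 17: z = -1.0501 + -0.2835i, |z|^2 = 1.1830
Iter 18: z = 0.3003 + 0.8673i, |z|^2 = 0.8424
Iter 19: z = -1.3841 + 0.7929i, |z|^2 = 2.5443
Iter 20: z = 0.5650 + -1.9228i, |z|^2 = 4.0163
Escaped at iteration 20

Answer: no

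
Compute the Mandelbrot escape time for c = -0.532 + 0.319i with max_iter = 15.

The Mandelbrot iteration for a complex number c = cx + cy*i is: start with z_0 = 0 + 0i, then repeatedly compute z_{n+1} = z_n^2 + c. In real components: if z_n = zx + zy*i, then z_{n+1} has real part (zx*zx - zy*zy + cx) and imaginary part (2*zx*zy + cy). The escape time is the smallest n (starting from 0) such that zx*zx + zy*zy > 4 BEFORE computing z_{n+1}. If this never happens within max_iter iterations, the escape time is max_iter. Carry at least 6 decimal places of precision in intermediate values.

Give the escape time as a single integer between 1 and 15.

z_0 = 0 + 0i, c = -0.5320 + 0.3190i
Iter 1: z = -0.5320 + 0.3190i, |z|^2 = 0.3848
Iter 2: z = -0.3507 + -0.0204i, |z|^2 = 0.1234
Iter 3: z = -0.4094 + 0.3333i, |z|^2 = 0.2787
Iter 4: z = -0.4755 + 0.0461i, |z|^2 = 0.2282
Iter 5: z = -0.3080 + 0.2752i, |z|^2 = 0.1706
Iter 6: z = -0.5128 + 0.1495i, |z|^2 = 0.2854
Iter 7: z = -0.2913 + 0.1657i, |z|^2 = 0.1123
Iter 8: z = -0.4746 + 0.2225i, |z|^2 = 0.2747
Iter 9: z = -0.3563 + 0.1079i, |z|^2 = 0.1386
Iter 10: z = -0.4167 + 0.2422i, |z|^2 = 0.2323
Iter 11: z = -0.4170 + 0.1172i, |z|^2 = 0.1876
Iter 12: z = -0.3718 + 0.2213i, |z|^2 = 0.1872
Iter 13: z = -0.4427 + 0.1544i, |z|^2 = 0.2198
Iter 14: z = -0.3599 + 0.1823i, |z|^2 = 0.1627

Answer: 15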